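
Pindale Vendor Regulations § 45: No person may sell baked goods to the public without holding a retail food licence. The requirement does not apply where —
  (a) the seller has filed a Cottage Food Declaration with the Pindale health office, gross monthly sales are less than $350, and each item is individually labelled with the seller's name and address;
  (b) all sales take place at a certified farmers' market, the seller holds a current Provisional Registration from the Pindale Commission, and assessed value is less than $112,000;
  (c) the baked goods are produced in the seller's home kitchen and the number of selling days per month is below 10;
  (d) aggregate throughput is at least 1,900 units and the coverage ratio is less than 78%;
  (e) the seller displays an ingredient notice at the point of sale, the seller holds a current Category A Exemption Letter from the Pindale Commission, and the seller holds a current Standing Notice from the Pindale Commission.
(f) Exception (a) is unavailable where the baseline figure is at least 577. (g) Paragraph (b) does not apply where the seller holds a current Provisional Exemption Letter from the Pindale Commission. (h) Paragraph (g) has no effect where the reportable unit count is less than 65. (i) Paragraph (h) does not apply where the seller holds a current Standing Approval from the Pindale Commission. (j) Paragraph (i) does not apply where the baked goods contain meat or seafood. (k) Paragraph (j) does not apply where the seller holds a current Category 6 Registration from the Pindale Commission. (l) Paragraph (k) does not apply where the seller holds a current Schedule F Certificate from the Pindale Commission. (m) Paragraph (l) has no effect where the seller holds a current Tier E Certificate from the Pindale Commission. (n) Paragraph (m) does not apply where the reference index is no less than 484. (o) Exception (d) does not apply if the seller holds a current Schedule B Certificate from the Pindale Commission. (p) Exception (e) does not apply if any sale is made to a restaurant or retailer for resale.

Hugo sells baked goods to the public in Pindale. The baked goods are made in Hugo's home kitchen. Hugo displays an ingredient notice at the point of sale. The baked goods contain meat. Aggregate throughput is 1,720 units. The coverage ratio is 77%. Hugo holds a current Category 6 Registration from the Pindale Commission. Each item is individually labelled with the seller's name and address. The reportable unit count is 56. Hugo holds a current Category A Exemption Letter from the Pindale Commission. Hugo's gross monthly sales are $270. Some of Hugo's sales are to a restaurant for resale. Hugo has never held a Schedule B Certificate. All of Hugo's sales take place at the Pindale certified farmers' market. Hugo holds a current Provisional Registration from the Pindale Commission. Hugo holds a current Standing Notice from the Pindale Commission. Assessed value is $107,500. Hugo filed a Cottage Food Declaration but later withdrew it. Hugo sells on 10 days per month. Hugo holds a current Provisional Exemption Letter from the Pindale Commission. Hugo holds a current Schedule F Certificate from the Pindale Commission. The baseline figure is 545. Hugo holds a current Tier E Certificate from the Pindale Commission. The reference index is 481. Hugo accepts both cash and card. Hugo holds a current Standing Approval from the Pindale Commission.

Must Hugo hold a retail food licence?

Exception (a) requires that the seller has filed a Cottage Food Declaration with the Pindale health office; but the Cottage Food Declaration was withdrawn, so (a) is unavailable.
All of (b)'s requirements are met (all sales are at a certified farmers' market; a current Provisional Registration is held; assessed value is $107,500, less than the $112,000 limit). However, paragraphs (g)–(n) must be considered: (g) is triggered — a current Provisional Exemption Letter is held. (h) would limit (g) — the reportable unit count is 56, less than the 65 limit — but (i) sets (h) aside: (i) is engaged — a current Standing Approval is held. (j) applies (the baked goods contain meat), but is overridden by (k): (k) is triggered — a current Category 6 Registration is held. (l) operates (a current Schedule F Certificate is held), but is set aside by (m): (m) applies — a current Tier E Certificate is held. (n) is inapplicable (the reference index is 481, short of 484), so (m) stands. (b) is therefore removed.
Exception (c) fails — the number of selling days per month is 10, not below 10.
Exception (d) fails — aggregate throughput is 1,720 units, short of 1,900 units.
Exception (e): an ingredient notice is displayed; a current Category A Exemption Letter is held; a current Standing Notice is held — every condition holds. Turning to paragraph (p): (p) operates against (e): some sales are to a restaurant for resale. (e) is therefore removed.
No exception is made out. Hugo falls within the general rule.

Yes — Hugo must hold a retail food licence.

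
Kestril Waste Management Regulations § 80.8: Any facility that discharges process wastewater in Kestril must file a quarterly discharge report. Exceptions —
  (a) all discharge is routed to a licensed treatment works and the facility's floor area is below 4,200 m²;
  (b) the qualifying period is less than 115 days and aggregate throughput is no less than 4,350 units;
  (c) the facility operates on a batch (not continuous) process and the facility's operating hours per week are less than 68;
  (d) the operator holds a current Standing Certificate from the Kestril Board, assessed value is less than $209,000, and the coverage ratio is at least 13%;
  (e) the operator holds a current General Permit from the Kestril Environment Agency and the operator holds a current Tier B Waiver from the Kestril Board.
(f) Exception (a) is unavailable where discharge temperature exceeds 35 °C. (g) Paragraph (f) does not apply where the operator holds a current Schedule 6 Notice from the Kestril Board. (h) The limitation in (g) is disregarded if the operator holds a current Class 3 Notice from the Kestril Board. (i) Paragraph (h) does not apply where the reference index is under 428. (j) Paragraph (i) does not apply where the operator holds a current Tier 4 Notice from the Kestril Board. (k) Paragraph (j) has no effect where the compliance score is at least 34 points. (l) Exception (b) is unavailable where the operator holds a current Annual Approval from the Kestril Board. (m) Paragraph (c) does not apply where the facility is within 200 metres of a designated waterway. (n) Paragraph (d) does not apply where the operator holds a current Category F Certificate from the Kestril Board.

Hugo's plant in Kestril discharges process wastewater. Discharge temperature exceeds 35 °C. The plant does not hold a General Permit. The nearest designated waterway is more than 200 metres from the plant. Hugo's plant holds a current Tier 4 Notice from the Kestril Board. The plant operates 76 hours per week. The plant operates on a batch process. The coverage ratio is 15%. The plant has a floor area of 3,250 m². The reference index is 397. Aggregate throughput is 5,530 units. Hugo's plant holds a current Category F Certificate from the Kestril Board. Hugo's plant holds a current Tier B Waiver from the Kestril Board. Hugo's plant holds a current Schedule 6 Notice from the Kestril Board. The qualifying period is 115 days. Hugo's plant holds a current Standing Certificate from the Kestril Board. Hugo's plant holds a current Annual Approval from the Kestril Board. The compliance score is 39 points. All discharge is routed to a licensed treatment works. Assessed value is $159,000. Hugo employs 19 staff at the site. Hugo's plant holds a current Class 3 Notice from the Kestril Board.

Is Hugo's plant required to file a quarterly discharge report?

No — exception (a) applies; Hugo's plant is not required to file a quarterly discharge report.

Exception (a): discharge is routed to a licensed treatment works; the facility's floor area is 3,250 m², below the 4,200 m² limit — every condition holds. Under paragraphs (f)–(k): (f) would limit (a) — discharge temperature exceeds 35 °C — but (g) sets (f) aside: (g) operates against (f): a current Schedule 6 Notice is held. (h) would limit (g) — a current Class 3 Notice is held — but (i) sets (h) aside: (i) operates against (h): the reference index is 397, under the 428 limit. (j) is engaged (a current Tier 4 Notice is held), but yields to (k): (k) is triggered — the compliance score is 39 points, meeting the 34 points threshold. So (a) applies.
Exception (b) fails — the qualifying period is 115 days, not less than 115 days.
Exception (c) requires that the facility's operating hours per week are less than 68; but the facility's operating hours per week are 76, not less than 68, so (c) is unavailable.
Exception (d) is satisfied on its face — a current Standing Certificate is held; assessed value is $159,000, less than the $209,000 limit; the coverage ratio is 15%, meeting the 13% threshold. But: (n) operates against (d): a current Category F Certificate is held. Exception (d) does not apply.
Exception (e) does not apply: no General Permit is held.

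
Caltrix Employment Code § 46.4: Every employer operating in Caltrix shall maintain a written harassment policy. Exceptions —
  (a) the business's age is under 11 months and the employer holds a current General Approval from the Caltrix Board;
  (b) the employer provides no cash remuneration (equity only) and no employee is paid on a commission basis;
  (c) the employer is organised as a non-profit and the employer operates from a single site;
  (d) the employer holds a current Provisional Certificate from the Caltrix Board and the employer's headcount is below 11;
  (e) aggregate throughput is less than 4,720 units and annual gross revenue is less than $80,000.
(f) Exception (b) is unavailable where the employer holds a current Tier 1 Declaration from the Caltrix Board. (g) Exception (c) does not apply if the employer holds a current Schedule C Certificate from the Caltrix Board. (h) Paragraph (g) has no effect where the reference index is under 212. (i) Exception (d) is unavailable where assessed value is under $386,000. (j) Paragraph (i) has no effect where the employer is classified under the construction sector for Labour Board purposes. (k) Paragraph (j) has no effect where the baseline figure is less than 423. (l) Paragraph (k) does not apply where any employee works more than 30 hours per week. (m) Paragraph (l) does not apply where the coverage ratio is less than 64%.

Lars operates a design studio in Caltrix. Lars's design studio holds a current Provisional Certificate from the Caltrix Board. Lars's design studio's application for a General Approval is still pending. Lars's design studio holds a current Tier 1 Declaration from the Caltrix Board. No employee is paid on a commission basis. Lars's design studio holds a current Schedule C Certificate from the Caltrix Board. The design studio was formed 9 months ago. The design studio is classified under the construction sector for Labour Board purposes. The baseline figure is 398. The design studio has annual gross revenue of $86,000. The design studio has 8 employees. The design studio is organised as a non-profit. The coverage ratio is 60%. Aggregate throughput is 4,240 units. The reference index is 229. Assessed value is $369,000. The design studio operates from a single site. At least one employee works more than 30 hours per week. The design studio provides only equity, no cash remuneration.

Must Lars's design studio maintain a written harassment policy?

Exception (a) requires that the employer holds a current General Approval from the Caltrix Board; but the General Approval is not current, so (a) is unavailable.
Exception (b): remuneration is equity-only; no employee is paid on commission — every condition holds. But applying paragraph (f): (f) operates against (b): a current Tier 1 Declaration is held. So (b) is unavailable.
Exception (c) is satisfied on its face — the employer is a non-profit; the employer operates from a single site. But applying paragraphs (g)–(h): (g) applies — a current Schedule C Certificate is held. (h), which would lift (g), is not triggered — the reference index is 229, not under 212. So (c) is unavailable.
Exception (d)'s conditions are all satisfied: a current Provisional Certificate is held; the employer's headcount is 8, below the 11 limit. But: (i) operates against (d): assessed value is $369,000, under the $386,000 limit. (j) would limit (i) — the design studio is classified under the construction sector — but (k) sets (j) aside: (k) operates against (j): the baseline figure is 398, less than the 423 limit. (l) would limit (k) — at least one employee exceeds 30 hours/week — but (m) sets (l) aside: (m) operates against (l): the coverage ratio is 60%, less than the 64% limit. (d) is therefore removed.
Exception (e) fails — annual gross revenue is $86,000, not less than $80,000.
Every exception is unavailable, so the rule governs.

Yes — Lars's design studio must maintain a written harassment policy.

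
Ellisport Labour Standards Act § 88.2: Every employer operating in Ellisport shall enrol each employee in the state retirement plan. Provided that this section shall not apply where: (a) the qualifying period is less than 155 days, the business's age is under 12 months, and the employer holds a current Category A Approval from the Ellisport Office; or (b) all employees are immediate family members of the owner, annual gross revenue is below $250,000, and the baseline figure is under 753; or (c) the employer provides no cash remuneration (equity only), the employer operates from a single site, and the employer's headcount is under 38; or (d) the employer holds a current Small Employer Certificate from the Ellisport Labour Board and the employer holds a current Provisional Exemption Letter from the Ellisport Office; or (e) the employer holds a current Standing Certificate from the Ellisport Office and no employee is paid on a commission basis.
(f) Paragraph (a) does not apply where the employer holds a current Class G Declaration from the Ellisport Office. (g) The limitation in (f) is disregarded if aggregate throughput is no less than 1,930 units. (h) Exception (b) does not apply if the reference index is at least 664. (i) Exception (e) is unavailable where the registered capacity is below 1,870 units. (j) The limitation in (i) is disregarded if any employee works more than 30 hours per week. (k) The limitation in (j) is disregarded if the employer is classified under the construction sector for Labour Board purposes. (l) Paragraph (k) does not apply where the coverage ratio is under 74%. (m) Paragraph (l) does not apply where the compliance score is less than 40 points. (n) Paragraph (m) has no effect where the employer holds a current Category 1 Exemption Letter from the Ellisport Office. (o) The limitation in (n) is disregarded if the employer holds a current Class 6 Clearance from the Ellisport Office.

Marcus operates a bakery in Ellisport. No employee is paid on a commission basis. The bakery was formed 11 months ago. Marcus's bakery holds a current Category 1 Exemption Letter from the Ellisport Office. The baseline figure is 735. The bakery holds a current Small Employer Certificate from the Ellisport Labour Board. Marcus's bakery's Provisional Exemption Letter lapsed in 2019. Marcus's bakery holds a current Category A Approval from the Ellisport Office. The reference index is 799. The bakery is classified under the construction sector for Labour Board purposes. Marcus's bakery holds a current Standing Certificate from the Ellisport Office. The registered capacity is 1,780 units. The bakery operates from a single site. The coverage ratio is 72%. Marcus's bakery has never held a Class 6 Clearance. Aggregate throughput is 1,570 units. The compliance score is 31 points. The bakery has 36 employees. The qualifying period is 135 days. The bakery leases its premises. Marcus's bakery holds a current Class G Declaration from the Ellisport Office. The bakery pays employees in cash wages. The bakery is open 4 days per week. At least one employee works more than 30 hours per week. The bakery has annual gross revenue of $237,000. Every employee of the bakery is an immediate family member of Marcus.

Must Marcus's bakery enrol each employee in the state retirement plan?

No — exception (e) applies; Marcus's bakery is not required to enrol each employee in the state retirement plan.

All of (a)'s requirements are met (the qualifying period is 135 days, less than the 155 days limit; the business's age is 11 months, under the 12 months limit; a current Category A Approval is held). But applying paragraphs (f)–(g): (f) operates — a current Class G Declaration is held. (g) is inapplicable (aggregate throughput is 1,570 units, short of 1,930 units), so (f) stands. (a) is therefore removed.
Exception (b): every employee is an immediate family member; annual gross revenue is $237,000, below the $250,000 limit; the baseline figure is 735, under the 753 limit — every condition holds. Turning to paragraph (h): (h) operates against (b): the reference index is 799, meeting the 664 threshold. (b) is therefore removed.
Exception (c) requires that the employer provides no cash remuneration (equity only); but employees are paid cash wages, so (c) is unavailable.
Exception (d) does not apply: the Provisional Exemption Letter is not current.
Exception (e): a current Standing Certificate is held; no employee is paid on commission — every condition holds. Applying paragraphs (i)–(o): (i) is triggered (the registered capacity is 1,780 units, below the 1,870 units limit), but is overridden by (j): (j) operates against (i): at least one employee exceeds 30 hours/week. (k) would limit (j) — the bakery is classified under the construction sector — but (l) sets (k) aside: (l) is triggered — the coverage ratio is 72%, under the 74% limit. (m) would limit (l) — the compliance score is 31 points, less than the 40 points limit — but (n) sets (m) aside: (n) is engaged — a current Category 1 Exemption Letter is held. (o), which would lift (n), is not engaged — no current Class 6 Clearance is held. So (e) applies.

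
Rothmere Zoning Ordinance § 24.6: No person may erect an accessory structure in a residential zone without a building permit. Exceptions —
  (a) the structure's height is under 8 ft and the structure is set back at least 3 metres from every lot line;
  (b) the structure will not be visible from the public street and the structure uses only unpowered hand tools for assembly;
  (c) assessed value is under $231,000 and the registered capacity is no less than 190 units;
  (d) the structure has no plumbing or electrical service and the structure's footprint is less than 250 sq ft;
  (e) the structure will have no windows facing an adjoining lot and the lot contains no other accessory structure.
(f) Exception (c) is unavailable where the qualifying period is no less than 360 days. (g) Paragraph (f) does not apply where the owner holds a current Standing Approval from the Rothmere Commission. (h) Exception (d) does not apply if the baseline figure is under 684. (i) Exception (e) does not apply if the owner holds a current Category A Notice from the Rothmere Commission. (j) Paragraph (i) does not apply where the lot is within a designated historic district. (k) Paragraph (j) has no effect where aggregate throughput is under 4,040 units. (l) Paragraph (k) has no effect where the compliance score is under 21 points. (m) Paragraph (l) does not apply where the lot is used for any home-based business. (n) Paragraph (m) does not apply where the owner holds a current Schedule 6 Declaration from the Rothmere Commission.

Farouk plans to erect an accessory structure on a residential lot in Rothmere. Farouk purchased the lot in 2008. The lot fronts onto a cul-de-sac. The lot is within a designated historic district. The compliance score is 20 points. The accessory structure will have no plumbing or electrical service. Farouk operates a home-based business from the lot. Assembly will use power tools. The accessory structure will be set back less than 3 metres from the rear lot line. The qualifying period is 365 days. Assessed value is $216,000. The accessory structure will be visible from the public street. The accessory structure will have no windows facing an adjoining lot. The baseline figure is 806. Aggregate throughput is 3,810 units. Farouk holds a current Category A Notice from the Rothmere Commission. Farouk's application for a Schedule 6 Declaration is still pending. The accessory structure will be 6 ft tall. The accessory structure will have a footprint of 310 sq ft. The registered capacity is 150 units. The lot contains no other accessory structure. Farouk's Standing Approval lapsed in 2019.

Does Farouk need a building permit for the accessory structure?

Yes — Farouk must obtain a building permit.

Exception (a) fails — the rear setback is under 3 m.
Exception (b) does not apply: the structure will be visible from the street.
Exception (c) fails — the registered capacity is 150 units, short of 190 units.
Exception (d) fails — the structure's footprint is 310 sq ft, not less than 250 sq ft.
Exception (e): no windows face an adjoining lot; the lot has no other accessory structure — every condition holds. Turning to paragraphs (i)–(n): (i) operates against (e): a current Category A Notice is held. (j) would limit (i) — the lot is in a historic district — but (k) sets (j) aside: (k) applies — aggregate throughput is 3,810 units, under the 4,040 units limit. (l) operates (the compliance score is 20 points, under the 21 points limit), but is itself disapplied by (m): (m) operates against (l): a home-based business operates on the lot. (n), which would lift (m), is not engaged — no current Schedule 6 Declaration is held. So (e) is unavailable.
None of the exceptions is available; § 24.6 applies in full.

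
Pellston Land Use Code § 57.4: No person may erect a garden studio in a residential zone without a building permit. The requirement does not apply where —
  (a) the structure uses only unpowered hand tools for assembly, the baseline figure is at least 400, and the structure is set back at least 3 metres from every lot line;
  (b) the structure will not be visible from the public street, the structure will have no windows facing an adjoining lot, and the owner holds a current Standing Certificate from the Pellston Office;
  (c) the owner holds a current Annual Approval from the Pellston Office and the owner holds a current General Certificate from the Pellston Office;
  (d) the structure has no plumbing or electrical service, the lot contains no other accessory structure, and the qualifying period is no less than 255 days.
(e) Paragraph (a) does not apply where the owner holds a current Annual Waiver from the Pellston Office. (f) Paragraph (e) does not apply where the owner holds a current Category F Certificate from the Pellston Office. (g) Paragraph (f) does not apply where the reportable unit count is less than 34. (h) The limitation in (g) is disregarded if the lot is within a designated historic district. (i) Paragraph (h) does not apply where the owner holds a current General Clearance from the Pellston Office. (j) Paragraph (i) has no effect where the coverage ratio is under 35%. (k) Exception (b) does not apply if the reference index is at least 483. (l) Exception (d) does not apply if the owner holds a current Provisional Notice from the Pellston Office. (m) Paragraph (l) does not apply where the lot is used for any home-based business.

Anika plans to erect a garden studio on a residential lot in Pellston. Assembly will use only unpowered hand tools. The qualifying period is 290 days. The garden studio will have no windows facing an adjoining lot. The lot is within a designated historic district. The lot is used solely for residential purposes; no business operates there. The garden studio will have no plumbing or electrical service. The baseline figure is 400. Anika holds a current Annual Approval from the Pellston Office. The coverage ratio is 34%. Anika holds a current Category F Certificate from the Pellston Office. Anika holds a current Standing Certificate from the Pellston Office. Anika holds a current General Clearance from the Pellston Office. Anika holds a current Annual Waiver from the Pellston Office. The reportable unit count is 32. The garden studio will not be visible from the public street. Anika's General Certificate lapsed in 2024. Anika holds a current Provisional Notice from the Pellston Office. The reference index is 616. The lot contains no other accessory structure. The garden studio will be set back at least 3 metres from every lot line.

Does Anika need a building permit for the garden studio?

No — exception (a) applies; Anika does not need a building permit.

Exception (a) is satisfied on its face — assembly uses only hand tools; the baseline figure is 400, meeting the 400 threshold; the setback is at least 3 m on every side. Considering the limiting provisions: (e) applies (a current Annual Waiver is held), but is displaced by (f): (f) operates against (e): a current Category F Certificate is held. (g) operates (the reportable unit count is 32, less than the 34 limit), but is displaced by (h): (h) operates against (g): the lot is in a historic district. (i) operates (a current General Clearance is held), but is displaced by (j): (j) operates against (i): the coverage ratio is 34%, under the 35% limit. So (a) applies.
Exception (b)'s conditions are all satisfied: the structure will not be visible from the street; no windows face an adjoining lot; a current Standing Certificate is held. But: (k) is engaged — the reference index is 616, meeting the 483 threshold. Exception (b) does not apply.
Exception (c) requires that the owner holds a current General Certificate from the Pellston Office; but no current General Certificate is held, so (c) is unavailable.
Exception (d): there is no plumbing or electrical service; the lot has no other accessory structure; the qualifying period is 290 days, meeting the 255 days threshold — every condition holds. Turning to paragraphs (l)–(m): (l) is triggered — a current Provisional Notice is held. (m), which would lift (l), does not operate here — the lot is solely residential. Exception (d) does not apply.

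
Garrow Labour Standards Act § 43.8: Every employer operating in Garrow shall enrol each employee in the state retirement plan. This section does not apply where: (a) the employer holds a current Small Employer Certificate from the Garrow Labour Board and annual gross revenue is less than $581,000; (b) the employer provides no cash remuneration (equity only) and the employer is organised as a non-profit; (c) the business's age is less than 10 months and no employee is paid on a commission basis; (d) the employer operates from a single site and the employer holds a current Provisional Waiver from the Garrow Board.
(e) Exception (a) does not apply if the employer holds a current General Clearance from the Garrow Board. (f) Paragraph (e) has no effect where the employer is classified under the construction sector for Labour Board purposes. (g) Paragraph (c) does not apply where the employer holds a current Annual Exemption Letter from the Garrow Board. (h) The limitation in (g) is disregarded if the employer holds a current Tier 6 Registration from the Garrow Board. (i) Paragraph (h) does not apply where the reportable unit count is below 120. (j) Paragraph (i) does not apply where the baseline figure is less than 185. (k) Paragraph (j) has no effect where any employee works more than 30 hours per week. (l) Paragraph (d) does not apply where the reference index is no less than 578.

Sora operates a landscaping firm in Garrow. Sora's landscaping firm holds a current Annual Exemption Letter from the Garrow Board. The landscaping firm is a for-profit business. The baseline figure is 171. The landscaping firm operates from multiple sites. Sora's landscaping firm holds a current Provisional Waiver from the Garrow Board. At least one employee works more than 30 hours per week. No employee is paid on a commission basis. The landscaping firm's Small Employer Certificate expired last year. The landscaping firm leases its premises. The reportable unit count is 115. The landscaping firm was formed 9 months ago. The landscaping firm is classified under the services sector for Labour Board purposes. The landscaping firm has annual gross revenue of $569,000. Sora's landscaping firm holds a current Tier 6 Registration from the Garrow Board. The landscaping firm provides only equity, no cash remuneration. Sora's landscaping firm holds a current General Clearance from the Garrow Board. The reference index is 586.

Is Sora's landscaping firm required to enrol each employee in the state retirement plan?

Exception (a) fails — the Small Employer Certificate has expired.
Exception (b) fails — the employer is for-profit.
Exception (c) is satisfied on its face — the business's age is 9 months, less than the 10 months limit; no employee is paid on commission. But: (g) operates against (c): a current Annual Exemption Letter is held. (h) would limit (g) — a current Tier 6 Registration is held — but (i) sets (h) aside: (i) is triggered — the reportable unit count is 115, below the 120 limit. (j) would limit (i) — the baseline figure is 171, less than the 185 limit — but (k) sets (j) aside: (k) is engaged — at least one employee exceeds 30 hours/week. So (c) is unavailable.
Exception (d) requires that the employer operates from a single site; but the employer operates from multiple sites, so (d) is unavailable.
None of the exceptions is available; § 43.8 applies in full.

Yes — Sora's landscaping firm must enrol each employee in the state retirement plan.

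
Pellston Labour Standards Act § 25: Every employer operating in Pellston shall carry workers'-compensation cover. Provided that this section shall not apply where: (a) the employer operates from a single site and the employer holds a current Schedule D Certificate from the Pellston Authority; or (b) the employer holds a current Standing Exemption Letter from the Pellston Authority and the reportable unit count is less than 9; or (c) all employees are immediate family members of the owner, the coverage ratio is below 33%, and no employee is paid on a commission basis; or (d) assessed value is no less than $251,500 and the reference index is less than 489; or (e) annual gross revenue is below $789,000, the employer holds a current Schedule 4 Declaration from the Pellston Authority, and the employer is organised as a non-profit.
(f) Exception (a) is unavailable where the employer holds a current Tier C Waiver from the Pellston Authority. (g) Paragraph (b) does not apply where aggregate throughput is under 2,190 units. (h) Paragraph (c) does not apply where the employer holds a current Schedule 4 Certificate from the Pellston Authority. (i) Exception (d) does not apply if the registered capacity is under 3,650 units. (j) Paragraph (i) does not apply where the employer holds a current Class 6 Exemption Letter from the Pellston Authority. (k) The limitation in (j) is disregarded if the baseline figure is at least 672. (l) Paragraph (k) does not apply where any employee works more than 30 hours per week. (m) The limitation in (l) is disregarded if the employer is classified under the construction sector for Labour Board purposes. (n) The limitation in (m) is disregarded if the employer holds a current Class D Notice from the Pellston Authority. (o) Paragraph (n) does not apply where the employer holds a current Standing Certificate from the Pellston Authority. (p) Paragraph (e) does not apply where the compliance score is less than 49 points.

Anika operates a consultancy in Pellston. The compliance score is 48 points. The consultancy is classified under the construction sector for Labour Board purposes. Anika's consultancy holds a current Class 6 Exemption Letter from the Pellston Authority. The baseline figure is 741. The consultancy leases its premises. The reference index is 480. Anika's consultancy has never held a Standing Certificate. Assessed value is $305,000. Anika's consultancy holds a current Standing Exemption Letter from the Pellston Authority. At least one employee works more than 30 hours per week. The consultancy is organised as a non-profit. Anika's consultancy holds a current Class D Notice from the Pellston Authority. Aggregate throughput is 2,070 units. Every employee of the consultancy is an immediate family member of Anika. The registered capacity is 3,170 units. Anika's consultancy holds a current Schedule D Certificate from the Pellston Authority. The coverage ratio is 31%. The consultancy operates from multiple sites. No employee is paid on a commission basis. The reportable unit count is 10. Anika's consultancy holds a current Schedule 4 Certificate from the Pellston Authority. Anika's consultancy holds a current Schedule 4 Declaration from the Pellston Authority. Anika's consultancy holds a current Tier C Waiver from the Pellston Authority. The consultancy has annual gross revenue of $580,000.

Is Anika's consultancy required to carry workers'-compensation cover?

Exception (a) does not apply: the employer operates from multiple sites.
Exception (b) fails — the reportable unit count is 10, not less than 9.
All of (c)'s requirements are met (every employee is an immediate family member; the coverage ratio is 31%, below the 33% limit; no employee is paid on commission). However, paragraph (h) must be considered: (h) operates against (c): a current Schedule 4 Certificate is held. (c) is therefore removed.
All of (d)'s requirements are met (assessed value is $305,000, meeting the $251,500 threshold; the reference index is 480, less than the 489 limit). Applying paragraphs (i)–(o): (i) is engaged (the registered capacity is 3,170 units, under the 3,650 units limit), but is set aside by (j): (j) operates against (i): a current Class 6 Exemption Letter is held. (k) operates (the baseline figure is 741, meeting the 672 threshold), but is itself disapplied by (l): (l) operates against (k): at least one employee exceeds 30 hours/week. (m) applies (the consultancy is classified under the construction sector), but yields to (n): (n) operates against (m): a current Class D Notice is held. (o), which would lift (n), is not triggered — the Standing Certificate is not current. (d) remains available.
Exception (e) is satisfied on its face — annual gross revenue is $580,000, below the $789,000 limit; a current Schedule 4 Declaration is held; the employer is a non-profit. Turning to paragraph (p): (p) operates — the compliance score is 48 points, less than the 49 points limit. (e) is therefore removed.

No — exception (d) applies; Anika's consultancy is not required to carry workers'-compensation cover.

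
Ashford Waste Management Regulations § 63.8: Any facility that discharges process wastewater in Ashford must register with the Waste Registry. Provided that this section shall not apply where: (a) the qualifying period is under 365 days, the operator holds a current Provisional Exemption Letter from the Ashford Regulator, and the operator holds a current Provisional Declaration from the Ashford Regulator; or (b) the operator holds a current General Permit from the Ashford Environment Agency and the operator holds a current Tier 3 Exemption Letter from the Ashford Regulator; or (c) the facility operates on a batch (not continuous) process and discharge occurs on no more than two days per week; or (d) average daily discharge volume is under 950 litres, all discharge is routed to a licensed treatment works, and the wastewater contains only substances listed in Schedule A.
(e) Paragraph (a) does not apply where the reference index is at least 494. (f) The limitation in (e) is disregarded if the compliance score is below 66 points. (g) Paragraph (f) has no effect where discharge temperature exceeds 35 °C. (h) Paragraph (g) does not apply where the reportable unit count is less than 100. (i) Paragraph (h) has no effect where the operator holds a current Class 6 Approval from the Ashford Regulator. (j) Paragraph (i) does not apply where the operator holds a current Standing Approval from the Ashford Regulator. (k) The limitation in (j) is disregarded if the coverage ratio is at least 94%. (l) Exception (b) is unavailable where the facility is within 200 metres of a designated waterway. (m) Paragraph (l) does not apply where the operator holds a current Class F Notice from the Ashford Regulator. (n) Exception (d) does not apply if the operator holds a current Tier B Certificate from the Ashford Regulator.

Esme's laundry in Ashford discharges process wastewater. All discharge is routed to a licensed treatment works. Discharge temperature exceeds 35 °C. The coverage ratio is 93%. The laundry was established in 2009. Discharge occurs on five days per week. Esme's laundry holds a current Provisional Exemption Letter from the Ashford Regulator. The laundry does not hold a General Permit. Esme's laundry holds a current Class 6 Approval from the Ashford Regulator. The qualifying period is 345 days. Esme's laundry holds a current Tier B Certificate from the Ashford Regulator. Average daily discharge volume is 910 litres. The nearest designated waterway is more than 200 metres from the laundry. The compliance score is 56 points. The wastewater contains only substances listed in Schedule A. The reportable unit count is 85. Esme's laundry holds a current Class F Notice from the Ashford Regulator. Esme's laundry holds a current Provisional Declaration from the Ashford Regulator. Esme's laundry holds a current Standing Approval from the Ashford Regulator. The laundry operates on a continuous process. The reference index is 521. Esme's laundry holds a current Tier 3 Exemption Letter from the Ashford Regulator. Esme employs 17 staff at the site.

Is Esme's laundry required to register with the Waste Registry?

No — exception (a) applies; Esme's laundry is not required to register with the Waste Registry.

Exception (a)'s conditions are all satisfied: the qualifying period is 345 days, under the 365 days limit; a current Provisional Exemption Letter is held; a current Provisional Declaration is held. As to paragraphs (e)–(k): (e) would limit (a) — the reference index is 521, meeting the 494 threshold — but (f) sets (e) aside: (f) is engaged — the compliance score is 56 points, below the 66 points limit. (g) is triggered (discharge temperature exceeds 35 °C), but is displaced by (h): (h) is engaged — the reportable unit count is 85, less than the 100 limit. (i) would limit (h) — a current Class 6 Approval is held — but (j) sets (i) aside: (j) operates against (i): a current Standing Approval is held. (k) is not engaged (the coverage ratio is 93%, short of 94%), so (j) stands. So (a) applies.
Exception (b) requires that the operator holds a current General Permit from the Ashford Environment Agency; but no General Permit is held, so (b) is unavailable.
Exception (c) does not apply: the facility operates on a continuous process.
All of (d)'s requirements are met (average daily discharge volume is 910 litres, under the 950 litres limit; discharge is routed to a licensed treatment works; the wastewater is Schedule-A-only). However, paragraph (n) must be considered: (n) operates against (d): a current Tier B Certificate is held. So (d) is unavailable.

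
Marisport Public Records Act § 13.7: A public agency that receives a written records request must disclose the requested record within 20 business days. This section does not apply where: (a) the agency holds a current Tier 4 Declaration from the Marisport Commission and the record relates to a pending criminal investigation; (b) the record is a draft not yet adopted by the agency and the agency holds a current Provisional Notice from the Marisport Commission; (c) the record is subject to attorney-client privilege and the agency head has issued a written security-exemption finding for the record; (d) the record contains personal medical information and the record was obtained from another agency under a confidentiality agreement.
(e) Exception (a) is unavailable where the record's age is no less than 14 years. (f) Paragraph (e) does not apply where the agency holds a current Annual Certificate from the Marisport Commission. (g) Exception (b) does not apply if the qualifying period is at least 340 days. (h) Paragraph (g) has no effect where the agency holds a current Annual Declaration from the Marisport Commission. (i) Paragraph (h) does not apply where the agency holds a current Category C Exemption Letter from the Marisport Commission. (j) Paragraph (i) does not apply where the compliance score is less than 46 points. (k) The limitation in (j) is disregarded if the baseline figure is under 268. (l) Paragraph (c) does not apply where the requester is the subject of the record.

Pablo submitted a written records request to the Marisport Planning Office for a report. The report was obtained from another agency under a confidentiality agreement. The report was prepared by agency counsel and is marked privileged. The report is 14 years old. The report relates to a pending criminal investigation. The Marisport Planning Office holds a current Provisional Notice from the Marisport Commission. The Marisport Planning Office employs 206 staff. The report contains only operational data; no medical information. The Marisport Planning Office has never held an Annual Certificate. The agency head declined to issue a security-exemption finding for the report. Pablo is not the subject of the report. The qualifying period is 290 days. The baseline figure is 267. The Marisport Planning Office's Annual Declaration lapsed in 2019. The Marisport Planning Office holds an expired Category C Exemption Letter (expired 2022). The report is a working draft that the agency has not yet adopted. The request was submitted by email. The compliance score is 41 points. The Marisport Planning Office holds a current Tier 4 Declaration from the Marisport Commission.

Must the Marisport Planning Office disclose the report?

Exception (a)'s conditions are all satisfied: a current Tier 4 Declaration is held; the report relates to a pending investigation. But: (e) operates against (a): the record's age is 14 years, meeting the 14 years threshold. (f), which would lift (e), is not triggered — there is no Annual Certificate in force. Exception (a) does not apply.
Exception (b): the report is an unadopted draft; a current Provisional Notice is held — every condition holds. Under paragraphs (g)–(k): (g) is not engaged — the qualifying period is 290 days, short of 340 days. Exception (b) stands.
Exception (c) fails — the agency head declined to issue a security-exemption finding.
Exception (d) fails — the report contains only operational data.

No — exception (b) applies; the Marisport Planning Office is not required to disclose the report.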